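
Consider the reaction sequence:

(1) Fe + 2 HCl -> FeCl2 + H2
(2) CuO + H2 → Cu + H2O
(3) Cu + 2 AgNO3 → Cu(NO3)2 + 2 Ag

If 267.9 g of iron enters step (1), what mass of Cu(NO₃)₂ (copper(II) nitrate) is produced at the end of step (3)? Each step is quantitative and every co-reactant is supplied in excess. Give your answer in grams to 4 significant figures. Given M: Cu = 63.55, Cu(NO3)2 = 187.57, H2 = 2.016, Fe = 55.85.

n(Fe) = 267.9 / 55.85 = 4.7968 mol.
Reaction (1): Fe→H2 ratio 1:1 ⇒ n(H2) = 4.7968 mol.
Reaction (2): H2→Cu ratio 1:1 ⇒ n(Cu) = 4.7968 mol.
Reaction (3): Cu→Cu(NO3)2 ratio 1:1 ⇒ n(Cu(NO3)2) = 4.7968 mol.
Mass of Cu(NO3)2 = 4.7968 × 187.57 = 899.73 g.

899.7 g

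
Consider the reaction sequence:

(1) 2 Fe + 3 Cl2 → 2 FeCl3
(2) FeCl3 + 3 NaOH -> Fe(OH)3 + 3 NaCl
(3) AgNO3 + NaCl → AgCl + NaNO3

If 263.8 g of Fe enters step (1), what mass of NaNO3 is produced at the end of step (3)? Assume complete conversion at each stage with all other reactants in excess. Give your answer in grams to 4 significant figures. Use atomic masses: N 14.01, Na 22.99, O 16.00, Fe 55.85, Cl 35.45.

1204 g

M(Fe) = 55.85 g/mol.
M(NaNO3) = 22.99 + 14.01 + 3(16.00) = 85.00 g/mol.
n(Fe) = 263.8 / 55.85 = 4.7234 mol.
Reaction (1): Fe→FeCl3 ratio 2:2 ⇒ n(FeCl3) = 4.7234 mol.
Reaction (2): FeCl3→NaCl ratio 1:3 ⇒ n(NaCl) = 14.170 mol.
Reaction (3): NaCl→NaNO3 ratio 1:1 ⇒ n(NaNO3) = 14.170 mol.
Mass of NaNO3 = 14.170 × 85.00 = 1204.5 g.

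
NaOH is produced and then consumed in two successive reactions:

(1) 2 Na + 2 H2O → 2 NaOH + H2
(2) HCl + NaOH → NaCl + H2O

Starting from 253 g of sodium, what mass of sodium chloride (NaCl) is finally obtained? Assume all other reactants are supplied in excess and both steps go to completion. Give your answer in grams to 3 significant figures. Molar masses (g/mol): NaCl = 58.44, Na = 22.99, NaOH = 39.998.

n(Na) = 253.0 / 22.99 = 11.00 mol.
Step 1 gives a 2:2 ratio of Na to NaOH, so n(NaOH) = 11.00 mol.
In step 2 the NaOH:NaCl ratio is 1:1, so n(NaCl) = 11.00 mol.
Mass of NaCl = 11.00 × 58.44 = 643.1 g.

643 g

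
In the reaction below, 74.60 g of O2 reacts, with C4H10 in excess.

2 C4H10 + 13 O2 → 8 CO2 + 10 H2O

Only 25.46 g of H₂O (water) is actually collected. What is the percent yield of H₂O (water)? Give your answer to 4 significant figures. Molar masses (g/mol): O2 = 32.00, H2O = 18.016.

n(O2) = 74.600 g / 32.00 g/mol = 2.3312 mol.
From the equation the O2:H2O mole ratio is 13:10, so n(H2O) = 2.3312 × 10/13 = 1.7933 mol.
Mass of H2O = 1.7933 mol × 18.016 g/mol = 32.308 g.
This is the theoretical yield. Percent yield = 25.46 g / 32.308 g × 100% = 78.805%.

78.81 %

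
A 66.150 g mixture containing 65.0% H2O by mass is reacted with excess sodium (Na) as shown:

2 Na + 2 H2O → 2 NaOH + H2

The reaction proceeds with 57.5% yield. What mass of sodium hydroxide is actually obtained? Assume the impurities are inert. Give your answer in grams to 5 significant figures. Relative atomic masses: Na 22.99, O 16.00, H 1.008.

Pure H2O available = 66.150 g × 0.650 = 42.9975 g.
M(H2O) = 2(1.008) + 16.00 = 18.016 g/mol.
M(NaOH) = 22.99 + 16.00 + 1.008 = 39.998 g/mol.
n(H2O) = 42.9975 g / 18.016 g/mol = 2.38663 mol.
From the equation the H2O:NaOH mole ratio is 2:2, so n(NaOH) = 2.38663 × 2/2 = 2.38663 mol.
Mass of NaOH = 2.38663 mol × 39.998 g/mol = 95.4604 g.
Actual mass collected = 95.4604 g × 0.575 = 54.8897 g.

54.890 g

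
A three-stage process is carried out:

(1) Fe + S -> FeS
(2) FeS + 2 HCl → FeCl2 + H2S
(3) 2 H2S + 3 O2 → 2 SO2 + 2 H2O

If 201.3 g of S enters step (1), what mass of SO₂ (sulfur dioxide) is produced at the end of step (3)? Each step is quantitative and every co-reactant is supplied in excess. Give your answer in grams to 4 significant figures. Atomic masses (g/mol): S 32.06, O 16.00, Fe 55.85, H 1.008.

402.2 g

M(S) = 32.06 g/mol.
M(SO2) = 32.06 + 2(16.00) = 64.06 g/mol.
n(S) = 201.3 / 32.06 = 6.2789 mol.
Reaction (1): S→FeS ratio 1:1 ⇒ n(FeS) = 6.2789 mol.
Reaction (2): FeS→H2S ratio 1:1 ⇒ n(H2S) = 6.2789 mol.
Reaction (3): H2S→SO2 ratio 2:2 ⇒ n(SO2) = 6.2789 mol.
Mass of SO2 = 6.2789 × 64.06 = 402.22 g.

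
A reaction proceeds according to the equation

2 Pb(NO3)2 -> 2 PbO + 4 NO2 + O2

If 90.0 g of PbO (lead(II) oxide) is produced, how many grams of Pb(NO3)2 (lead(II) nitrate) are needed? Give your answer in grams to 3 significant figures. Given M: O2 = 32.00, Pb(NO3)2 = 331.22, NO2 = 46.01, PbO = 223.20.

134 g

n(PbO) = 90.00 g / 223.20 g/mol = 0.4032 mol.
From the equation the PbO:Pb(NO3)2 mole ratio is 2:2, so n(Pb(NO3)2) = 0.4032 × 2/2 = 0.4032 mol.
Mass of Pb(NO3)2 = 0.4032 mol × 331.22 g/mol = 133.6 g.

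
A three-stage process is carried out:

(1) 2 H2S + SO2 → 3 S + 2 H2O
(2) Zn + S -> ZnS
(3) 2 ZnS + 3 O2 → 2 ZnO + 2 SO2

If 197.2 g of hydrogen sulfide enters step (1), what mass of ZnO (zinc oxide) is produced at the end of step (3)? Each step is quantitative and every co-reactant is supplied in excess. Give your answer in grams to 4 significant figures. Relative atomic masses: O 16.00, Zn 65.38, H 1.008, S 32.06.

706.4 g

M(H2S) = 2(1.008) + 32.06 = 34.076 g/mol.
M(ZnO) = 65.38 + 16.00 = 81.38 g/mol.
n(H2S) = 197.2 / 34.076 = 5.7871 mol.
Reaction (1): H2S→S ratio 2:3 ⇒ n(S) = 8.6806 mol.
Reaction (2): S→ZnS ratio 1:1 ⇒ n(ZnS) = 8.6806 mol.
Reaction (3): ZnS→ZnO ratio 2:2 ⇒ n(ZnO) = 8.6806 mol.
Mass of ZnO = 8.6806 × 81.38 = 706.43 g.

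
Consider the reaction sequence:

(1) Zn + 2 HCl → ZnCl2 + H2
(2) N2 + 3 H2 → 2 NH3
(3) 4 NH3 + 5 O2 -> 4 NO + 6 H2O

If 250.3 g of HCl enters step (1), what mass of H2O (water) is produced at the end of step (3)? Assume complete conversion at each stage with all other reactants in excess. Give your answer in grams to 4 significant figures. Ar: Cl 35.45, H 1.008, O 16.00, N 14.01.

M(HCl) = 1.008 + 35.45 = 36.458 g/mol.
M(H2O) = 2(1.008) + 16.00 = 18.016 g/mol.
n(HCl) = 250.3 / 36.458 = 6.8654 mol.
Reaction (1): HCl→H2 ratio 2:1 ⇒ n(H2) = 3.4327 mol.
Reaction (2): H2→NH3 ratio 3:2 ⇒ n(NH3) = 2.2885 mol.
Reaction (3): NH3→H2O ratio 4:6 ⇒ n(H2O) = 3.4327 mol.
Mass of H2O = 3.4327 × 18.016 = 61.844 g.

61.84 g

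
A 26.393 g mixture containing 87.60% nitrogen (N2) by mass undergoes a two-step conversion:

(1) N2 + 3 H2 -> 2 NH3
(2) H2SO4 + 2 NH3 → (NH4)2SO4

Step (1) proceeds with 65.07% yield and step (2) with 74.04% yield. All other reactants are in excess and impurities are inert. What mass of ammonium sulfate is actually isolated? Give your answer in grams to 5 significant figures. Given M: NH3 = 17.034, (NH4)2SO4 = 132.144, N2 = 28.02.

Pure N2 = 26.393 × 0.8760 = 23.1203 g.
n(N2) = 23.1203 / 28.02 = 0.825134 mol.
Step 1 (N2:NH3 = 1:2): theoretical n(NH3) = 1.65027 mol; at 65.07% yield, n(NH3) = 1.07383 mol.
Step 2 (NH3:(NH4)2SO4 = 2:1): theoretical n((NH4)2SO4) = 0.536915 mol, so theoretical mass = 0.536915 × 132.144 = 70.9501 g.
At 74.04% yield, actual mass of (NH4)2SO4 = 70.9501 × 0.7404 = 52.5315 g.

52.531 g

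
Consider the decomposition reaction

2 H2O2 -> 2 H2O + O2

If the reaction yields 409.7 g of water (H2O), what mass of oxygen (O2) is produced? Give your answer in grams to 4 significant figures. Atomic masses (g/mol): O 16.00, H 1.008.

363.9 g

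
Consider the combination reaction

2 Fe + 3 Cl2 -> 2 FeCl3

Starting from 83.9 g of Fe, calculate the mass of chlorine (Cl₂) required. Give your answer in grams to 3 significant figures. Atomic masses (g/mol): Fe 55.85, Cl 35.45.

160 g

M(Fe) = 55.85 g/mol.
M(Cl2) = 2(35.45) = 70.90 g/mol.
n(Fe) = 83.90 g / 55.85 g/mol = 1.502 mol.
From the equation the Fe:Cl2 mole ratio is 2:3, so n(Cl2) = 1.502 × 3/2 = 2.253 mol.
Mass of Cl2 = 2.253 mol × 70.90 g/mol = 159.8 g.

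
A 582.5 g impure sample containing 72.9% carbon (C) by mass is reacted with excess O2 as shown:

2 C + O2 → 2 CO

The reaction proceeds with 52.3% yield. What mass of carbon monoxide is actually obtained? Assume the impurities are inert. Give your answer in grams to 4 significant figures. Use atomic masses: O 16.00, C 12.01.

518.0 g

Pure C available = 582.5 g × 0.729 = 424.64 g.
M(C) = 12.01 g/mol.
M(CO) = 12.01 + 16.00 = 28.01 g/mol.
n(C) = 424.64 g / 12.01 g/mol = 35.357 mol.
From the equation the C:CO mole ratio is 2:2, so n(CO) = 35.357 × 2/2 = 35.357 mol.
Mass of CO = 35.357 mol × 28.01 g/mol = 990.36 g.
Actual mass collected = 990.36 g × 0.523 = 517.96 g.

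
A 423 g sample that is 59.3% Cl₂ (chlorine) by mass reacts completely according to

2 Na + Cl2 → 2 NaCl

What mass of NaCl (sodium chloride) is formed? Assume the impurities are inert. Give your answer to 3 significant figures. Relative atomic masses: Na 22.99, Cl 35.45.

414 g

Mass of pure Cl2 = 423 g × 0.593 = 250.8 g.
M(Cl2) = 2(35.45) = 70.90 g/mol.
M(NaCl) = 22.99 + 35.45 = 58.44 g/mol.
n(Cl2) = 250.8 g / 70.90 g/mol = 3.538 mol.
From the equation the Cl2:NaCl mole ratio is 1:2, so n(NaCl) = 3.538 × 2/1 = 7.076 mol.
Mass of NaCl = 7.076 mol × 58.44 g/mol = 413.5 g.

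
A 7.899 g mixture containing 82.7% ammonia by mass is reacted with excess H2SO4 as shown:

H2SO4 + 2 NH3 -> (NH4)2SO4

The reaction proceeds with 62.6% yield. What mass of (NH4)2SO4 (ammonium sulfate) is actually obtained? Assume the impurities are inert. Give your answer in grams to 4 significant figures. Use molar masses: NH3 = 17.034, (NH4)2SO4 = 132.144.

Pure NH3 available = 7.899 g × 0.827 = 6.5325 g.
n(NH3) = 6.5325 g / 17.034 g/mol = 0.38350 mol.
From the equation the NH3:(NH4)2SO4 mole ratio is 2:1, so n((NH4)2SO4) = 0.38350 × 1/2 = 0.19175 mol.
Mass of (NH4)2SO4 = 0.19175 mol × 132.144 g/mol = 25.338 g.
Actual mass collected = 25.338 g × 0.626 = 15.862 g.

15.86 g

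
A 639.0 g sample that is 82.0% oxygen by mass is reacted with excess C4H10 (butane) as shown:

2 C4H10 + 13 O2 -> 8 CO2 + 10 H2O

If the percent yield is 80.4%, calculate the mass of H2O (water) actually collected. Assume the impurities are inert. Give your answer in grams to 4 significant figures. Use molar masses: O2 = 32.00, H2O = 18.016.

Pure O2 available = 639.0 g × 0.820 = 523.98 g.
n(O2) = 523.98 g / 32.00 g/mol = 16.374 mol.
From the equation the O2:H2O mole ratio is 13:10, so n(H2O) = 16.374 × 10/13 = 12.596 mol.
Mass of H2O = 12.596 mol × 18.016 g/mol = 226.92 g.
Actual mass collected = 226.92 g × 0.804 = 182.45 g.

182.4 g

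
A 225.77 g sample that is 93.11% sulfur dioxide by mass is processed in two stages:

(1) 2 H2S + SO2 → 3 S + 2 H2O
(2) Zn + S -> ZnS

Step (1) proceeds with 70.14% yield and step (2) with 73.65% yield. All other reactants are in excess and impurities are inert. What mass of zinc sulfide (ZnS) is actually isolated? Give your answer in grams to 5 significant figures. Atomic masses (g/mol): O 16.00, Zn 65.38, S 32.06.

495.53 g

Pure SO2 = 225.77 × 0.9311 = 210.214 g.
M(SO2) = 32.06 + 2(16.00) = 64.06 g/mol.
M(ZnS) = 65.38 + 32.06 = 97.44 g/mol.
n(SO2) = 210.214 / 64.06 = 3.28152 mol.
Step 1 (SO2:S = 1:3): theoretical n(S) = 9.84457 mol; at 70.14% yield, n(S) = 6.90498 mol.
Step 2 (S:ZnS = 1:1): theoretical n(ZnS) = 6.90498 mol, so theoretical mass = 6.90498 × 97.44 = 672.822 g.
At 73.65% yield, actual mass of ZnS = 672.822 × 0.7365 = 495.533 g.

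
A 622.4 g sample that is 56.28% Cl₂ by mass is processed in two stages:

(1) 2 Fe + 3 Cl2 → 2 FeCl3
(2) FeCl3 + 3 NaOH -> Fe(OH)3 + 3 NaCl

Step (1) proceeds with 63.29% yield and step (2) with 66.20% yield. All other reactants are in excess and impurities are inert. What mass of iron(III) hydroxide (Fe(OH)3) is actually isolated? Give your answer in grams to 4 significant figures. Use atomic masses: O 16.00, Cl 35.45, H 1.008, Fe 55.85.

147.5 g

Pure Cl2 = 622.4 × 0.5628 = 350.29 g.
M(Cl2) = 2(35.45) = 70.90 g/mol.
M(Fe(OH)3) = 55.85 + 3(16.00) + 3(1.008) = 106.874 g/mol.
n(Cl2) = 350.29 / 70.90 = 4.9406 mol.
Step 1 (Cl2:FeCl3 = 3:2): theoretical n(FeCl3) = 3.2937 mol; at 63.29% yield, n(FeCl3) = 2.0846 mol.
Step 2 (FeCl3:Fe(OH)3 = 1:1): theoretical n(Fe(OH)3) = 2.0846 mol, so theoretical mass = 2.0846 × 106.874 = 222.79 g.
At 66.20% yield, actual mass of Fe(OH)3 = 222.79 × 0.6620 = 147.49 g.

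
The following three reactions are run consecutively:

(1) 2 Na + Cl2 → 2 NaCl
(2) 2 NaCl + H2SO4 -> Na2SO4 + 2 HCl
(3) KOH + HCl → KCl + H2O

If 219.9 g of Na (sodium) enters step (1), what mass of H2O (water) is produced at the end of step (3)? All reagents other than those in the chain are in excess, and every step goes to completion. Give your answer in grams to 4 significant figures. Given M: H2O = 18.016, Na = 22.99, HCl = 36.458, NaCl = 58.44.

172.3 g

n(Na) = 219.9 / 22.99 = 9.5650 mol.
Reaction (1): Na→NaCl ratio 2:2 ⇒ n(NaCl) = 9.5650 mol.
Reaction (2): NaCl→HCl ratio 2:2 ⇒ n(HCl) = 9.5650 mol.
Reaction (3): HCl→H2O ratio 1:1 ⇒ n(H2O) = 9.5650 mol.
Mass of H2O = 9.5650 × 18.016 = 172.32 g.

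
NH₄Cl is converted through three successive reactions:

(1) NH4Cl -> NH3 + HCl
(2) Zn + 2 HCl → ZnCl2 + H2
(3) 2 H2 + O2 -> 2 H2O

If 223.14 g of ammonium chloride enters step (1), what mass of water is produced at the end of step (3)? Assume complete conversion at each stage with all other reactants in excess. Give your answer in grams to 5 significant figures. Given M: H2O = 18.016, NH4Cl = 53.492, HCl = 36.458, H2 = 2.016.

37.577 g

n(NH4Cl) = 223.14 / 53.492 = 4.17146 mol.
Reaction (1): NH4Cl→HCl ratio 1:1 ⇒ n(HCl) = 4.17146 mol.
Reaction (2): HCl→H2 ratio 2:1 ⇒ n(H2) = 2.08573 mol.
Reaction (3): H2→H2O ratio 2:2 ⇒ n(H2O) = 2.08573 mol.
Mass of H2O = 2.08573 × 18.016 = 37.5766 g.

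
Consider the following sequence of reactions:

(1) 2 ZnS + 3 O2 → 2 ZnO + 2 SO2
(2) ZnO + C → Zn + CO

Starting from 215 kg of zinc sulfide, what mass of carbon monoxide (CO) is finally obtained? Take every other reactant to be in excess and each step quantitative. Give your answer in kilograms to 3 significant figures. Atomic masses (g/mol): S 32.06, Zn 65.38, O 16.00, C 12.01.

M(ZnS) = 65.38 + 32.06 = 97.44 g/mol.
M(CO) = 12.01 + 16.00 = 28.01 g/mol.
215 kg = 215000 g.
n(ZnS) = 215000 / 97.44 = 2206 mol.
Step 1 gives a 2:2 ratio of ZnS to ZnO, so n(ZnO) = 2206 mol.
In step 2 the ZnO:CO ratio is 1:1, so n(CO) = 2206 mol.
Mass of CO = 2206 × 28.01 = 61800 g = 61.8 kg.

61.8 kg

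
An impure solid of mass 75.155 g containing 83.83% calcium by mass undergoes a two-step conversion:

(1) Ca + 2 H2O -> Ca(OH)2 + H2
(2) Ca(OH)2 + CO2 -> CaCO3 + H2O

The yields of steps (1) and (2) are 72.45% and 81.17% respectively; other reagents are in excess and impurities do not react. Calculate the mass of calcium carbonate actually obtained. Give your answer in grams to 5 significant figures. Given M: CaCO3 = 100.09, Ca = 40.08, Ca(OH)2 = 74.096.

92.524 g

Pure Ca = 75.155 × 0.8383 = 63.0024 g.
n(Ca) = 63.0024 / 40.08 = 1.57192 mol.
Step 1 (Ca:Ca(OH)2 = 1:1): theoretical n(Ca(OH)2) = 1.57192 mol; at 72.45% yield, n(Ca(OH)2) = 1.13885 mol.
Step 2 (Ca(OH)2:CaCO3 = 1:1): theoretical n(CaCO3) = 1.13885 mol, so theoretical mass = 1.13885 × 100.09 = 113.988 g.
At 81.17% yield, actual mass of CaCO3 = 113.988 × 0.8117 = 92.5240 g.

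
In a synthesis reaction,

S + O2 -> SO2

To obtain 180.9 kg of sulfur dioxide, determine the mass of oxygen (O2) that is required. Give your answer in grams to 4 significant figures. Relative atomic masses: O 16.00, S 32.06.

M(SO2) = 32.06 + 2(16.00) = 64.06 g/mol.
M(O2) = 2(16.00) = 32.00 g/mol.
Convert: 180.9 kg = 180900 g.
n(SO2) = 180900 g / 64.06 g/mol = 2823.9 mol.
From the equation the SO2:O2 mole ratio is 1:1, so n(O2) = 2823.9 × 1/1 = 2823.9 mol.
Mass of O2 = 2823.9 mol × 32.00 g/mol = 90365 g.

90370 g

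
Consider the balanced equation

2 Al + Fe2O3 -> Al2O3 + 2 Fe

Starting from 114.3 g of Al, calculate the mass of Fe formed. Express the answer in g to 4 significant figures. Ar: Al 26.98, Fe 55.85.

M(Al) = 26.98 g/mol.
M(Fe) = 55.85 g/mol.
n(Al) = 114.30 g / 26.98 g/mol = 4.2365 mol.
From the equation the Al:Fe mole ratio is 2:2, so n(Fe) = 4.2365 × 2/2 = 4.2365 mol.
Mass of Fe = 4.2365 mol × 55.85 g/mol = 236.61 g.

236.6 g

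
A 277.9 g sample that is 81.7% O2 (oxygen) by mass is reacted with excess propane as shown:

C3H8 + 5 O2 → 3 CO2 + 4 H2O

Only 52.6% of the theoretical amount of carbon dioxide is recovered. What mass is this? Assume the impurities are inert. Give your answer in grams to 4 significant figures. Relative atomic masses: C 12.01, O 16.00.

Pure O2 available = 277.9 g × 0.817 = 227.04 g.
M(O2) = 2(16.00) = 32.00 g/mol.
M(CO2) = 12.01 + 2(16.00) = 44.01 g/mol.
n(O2) = 227.04 g / 32.00 g/mol = 7.0951 mol.
From the equation the O2:CO2 mole ratio is 5:3, so n(CO2) = 7.0951 × 3/5 = 4.2571 mol.
Mass of CO2 = 4.2571 mol × 44.01 g/mol = 187.35 g.
Actual mass collected = 187.35 g × 0.526 = 98.548 g.

98.55 g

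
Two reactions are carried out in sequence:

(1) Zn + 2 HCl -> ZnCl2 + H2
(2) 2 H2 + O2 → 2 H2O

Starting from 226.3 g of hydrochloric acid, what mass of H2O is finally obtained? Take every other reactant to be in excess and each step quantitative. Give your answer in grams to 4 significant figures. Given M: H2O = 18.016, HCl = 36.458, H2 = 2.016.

55.91 g

n(HCl) = 226.30 / 36.458 = 6.2071 mol.
Step 1 gives a 2:1 ratio of HCl to H2, so n(H2) = 3.1036 mol.
In step 2 the H2:H2O ratio is 2:2, so n(H2O) = 3.1036 mol.
Mass of H2O = 3.1036 × 18.016 = 55.914 g.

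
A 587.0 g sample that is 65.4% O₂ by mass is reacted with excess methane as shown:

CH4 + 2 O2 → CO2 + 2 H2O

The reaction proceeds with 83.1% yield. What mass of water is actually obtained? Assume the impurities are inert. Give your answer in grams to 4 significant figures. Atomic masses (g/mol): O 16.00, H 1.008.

179.6 g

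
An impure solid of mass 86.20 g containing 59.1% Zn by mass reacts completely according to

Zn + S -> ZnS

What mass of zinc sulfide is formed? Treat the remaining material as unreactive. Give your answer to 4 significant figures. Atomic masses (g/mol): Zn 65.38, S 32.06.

75.93 g

Mass of pure Zn = 86.20 g × 0.591 = 50.944 g.
M(Zn) = 65.38 g/mol.
M(ZnS) = 65.38 + 32.06 = 97.44 g/mol.
n(Zn) = 50.944 g / 65.38 g/mol = 0.77920 mol.
From the equation the Zn:ZnS mole ratio is 1:1, so n(ZnS) = 0.77920 × 1/1 = 0.77920 mol.
Mass of ZnS = 0.77920 mol × 97.44 g/mol = 75.925 g.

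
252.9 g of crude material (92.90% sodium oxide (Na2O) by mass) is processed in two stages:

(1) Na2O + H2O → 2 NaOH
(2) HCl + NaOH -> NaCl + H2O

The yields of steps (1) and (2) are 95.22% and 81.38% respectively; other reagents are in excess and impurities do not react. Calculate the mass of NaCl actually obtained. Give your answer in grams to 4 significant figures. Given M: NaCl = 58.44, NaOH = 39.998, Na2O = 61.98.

Pure Na2O = 252.9 × 0.9290 = 234.94 g.
n(Na2O) = 234.94 / 61.98 = 3.7906 mol.
Step 1 (Na2O:NaOH = 1:2): theoretical n(NaOH) = 7.5813 mol; at 95.22% yield, n(NaOH) = 7.2189 mol.
Step 2 (NaOH:NaCl = 1:1): theoretical n(NaCl) = 7.2189 mol, so theoretical mass = 7.2189 × 58.44 = 421.87 g.
At 81.38% yield, actual mass of NaCl = 421.87 × 0.8138 = 343.32 g.

343.3 g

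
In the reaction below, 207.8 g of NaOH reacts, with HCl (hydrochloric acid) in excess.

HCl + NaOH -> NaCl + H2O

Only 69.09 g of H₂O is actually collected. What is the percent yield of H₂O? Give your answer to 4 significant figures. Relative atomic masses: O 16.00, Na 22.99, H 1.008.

73.82 %

M(NaOH) = 22.99 + 16.00 + 1.008 = 39.998 g/mol.
M(H2O) = 2(1.008) + 16.00 = 18.016 g/mol.
n(NaOH) = 207.80 g / 39.998 g/mol = 5.1953 mol.
From the equation the NaOH:H2O mole ratio is 1:1, so n(H2O) = 5.1953 × 1/1 = 5.1953 mol.
Mass of H2O = 5.1953 mol × 18.016 g/mol = 93.598 g.
This is the theoretical yield. Percent yield = 69.09 g / 93.598 g × 100% = 73.816%.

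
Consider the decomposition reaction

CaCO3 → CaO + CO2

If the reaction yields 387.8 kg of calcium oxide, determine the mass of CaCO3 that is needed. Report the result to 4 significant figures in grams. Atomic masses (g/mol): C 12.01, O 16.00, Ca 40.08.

692100 g

M(CaO) = 40.08 + 16.00 = 56.08 g/mol.
M(CaCO3) = 40.08 + 12.01 + 3(16.00) = 100.09 g/mol.
Convert: 387.8 kg = 387800 g.
n(CaO) = 387800 g / 56.08 g/mol = 6915.1 mol.
From the equation the CaO:CaCO3 mole ratio is 1:1, so n(CaCO3) = 6915.1 × 1/1 = 6915.1 mol.
Mass of CaCO3 = 6915.1 mol × 100.09 g/mol = 692130 g.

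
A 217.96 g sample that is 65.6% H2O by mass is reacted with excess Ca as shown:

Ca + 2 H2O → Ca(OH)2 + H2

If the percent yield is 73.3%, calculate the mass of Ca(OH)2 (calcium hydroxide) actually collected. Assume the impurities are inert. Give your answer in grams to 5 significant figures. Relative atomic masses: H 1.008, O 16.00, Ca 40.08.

215.52 g

Pure H2O available = 217.96 g × 0.656 = 142.982 g.
M(H2O) = 2(1.008) + 16.00 = 18.016 g/mol.
M(Ca(OH)2) = 40.08 + 2(16.00) + 2(1.008) = 74.096 g/mol.
n(H2O) = 142.982 g / 18.016 g/mol = 7.93638 mol.
From the equation the H2O:Ca(OH)2 mole ratio is 2:1, so n(Ca(OH)2) = 7.93638 × 1/2 = 3.96819 mol.
Mass of Ca(OH)2 = 3.96819 mol × 74.096 g/mol = 294.027 g.
Actual mass collected = 294.027 g × 0.733 = 215.522 g.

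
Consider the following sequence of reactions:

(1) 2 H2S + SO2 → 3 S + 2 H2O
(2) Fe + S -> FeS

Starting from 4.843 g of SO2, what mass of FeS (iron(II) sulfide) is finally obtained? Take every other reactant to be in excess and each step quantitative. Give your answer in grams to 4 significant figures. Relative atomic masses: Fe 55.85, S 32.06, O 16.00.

M(SO2) = 32.06 + 2(16.00) = 64.06 g/mol.
M(FeS) = 55.85 + 32.06 = 87.91 g/mol.
n(SO2) = 4.8430 / 64.06 = 0.075601 mol.
Step 1 gives a 1:3 ratio of SO2 to S, so n(S) = 0.22680 mol.
In step 2 the S:FeS ratio is 1:1, so n(FeS) = 0.22680 mol.
Mass of FeS = 0.22680 × 87.91 = 19.938 g.

19.94 g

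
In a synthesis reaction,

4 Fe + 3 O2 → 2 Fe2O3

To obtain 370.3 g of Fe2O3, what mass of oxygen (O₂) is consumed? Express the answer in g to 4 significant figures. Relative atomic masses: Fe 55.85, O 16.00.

M(Fe2O3) = 2(55.85) + 3(16.00) = 159.70 g/mol.
M(O2) = 2(16.00) = 32.00 g/mol.
n(Fe2O3) = 370.30 g / 159.70 g/mol = 2.3187 mol.
From the equation the Fe2O3:O2 mole ratio is 2:3, so n(O2) = 2.3187 × 3/2 = 3.4781 mol.
Mass of O2 = 3.4781 mol × 32.00 g/mol = 111.30 g.

111.3 g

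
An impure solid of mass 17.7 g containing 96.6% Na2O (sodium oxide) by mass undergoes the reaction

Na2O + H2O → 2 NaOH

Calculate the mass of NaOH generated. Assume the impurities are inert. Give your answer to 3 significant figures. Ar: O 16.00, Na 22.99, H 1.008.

22.1 g

Mass of pure Na2O = 17.7 g × 0.966 = 17.10 g.
M(Na2O) = 2(22.99) + 16.00 = 61.98 g/mol.
M(NaOH) = 22.99 + 16.00 + 1.008 = 39.998 g/mol.
n(Na2O) = 17.10 g / 61.98 g/mol = 0.2759 mol.
From the equation the Na2O:NaOH mole ratio is 1:2, so n(NaOH) = 0.2759 × 2/1 = 0.5517 mol.
Mass of NaOH = 0.5517 mol × 39.998 g/mol = 22.07 g.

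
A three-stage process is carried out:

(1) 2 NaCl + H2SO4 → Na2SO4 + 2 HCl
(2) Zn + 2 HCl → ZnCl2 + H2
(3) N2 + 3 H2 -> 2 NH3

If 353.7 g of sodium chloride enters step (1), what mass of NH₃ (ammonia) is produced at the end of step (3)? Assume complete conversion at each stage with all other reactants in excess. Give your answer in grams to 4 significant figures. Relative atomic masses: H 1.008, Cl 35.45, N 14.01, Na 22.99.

34.37 g

M(NaCl) = 22.99 + 35.45 = 58.44 g/mol.
M(NH3) = 14.01 + 3(1.008) = 17.034 g/mol.
n(NaCl) = 353.7 / 58.44 = 6.0524 mol.
Reaction (1): NaCl→HCl ratio 2:2 ⇒ n(HCl) = 6.0524 mol.
Reaction (2): HCl→H2 ratio 2:1 ⇒ n(H2) = 3.0262 mol.
Reaction (3): H2→NH3 ratio 3:2 ⇒ n(NH3) = 2.0175 mol.
Mass of NH3 = 2.0175 × 17.034 = 34.365 g.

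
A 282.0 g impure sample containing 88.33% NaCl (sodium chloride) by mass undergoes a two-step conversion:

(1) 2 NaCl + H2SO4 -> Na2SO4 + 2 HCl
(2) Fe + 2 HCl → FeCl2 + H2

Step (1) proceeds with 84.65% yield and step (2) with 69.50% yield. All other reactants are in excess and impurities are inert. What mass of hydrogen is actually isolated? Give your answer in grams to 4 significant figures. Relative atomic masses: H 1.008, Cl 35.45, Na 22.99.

Pure NaCl = 282.0 × 0.8833 = 249.09 g.
M(NaCl) = 22.99 + 35.45 = 58.44 g/mol.
M(H2) = 2(1.008) = 2.016 g/mol.
n(NaCl) = 249.09 / 58.44 = 4.2623 mol.
Step 1 (NaCl:HCl = 2:2): theoretical n(HCl) = 4.2623 mol; at 84.65% yield, n(HCl) = 3.6081 mol.
Step 2 (HCl:H2 = 2:1): theoretical n(H2) = 1.8040 mol, so theoretical mass = 1.8040 × 2.016 = 3.6369 g.
At 69.50% yield, actual mass of H2 = 3.6369 × 0.6950 = 2.5277 g.

2.528 g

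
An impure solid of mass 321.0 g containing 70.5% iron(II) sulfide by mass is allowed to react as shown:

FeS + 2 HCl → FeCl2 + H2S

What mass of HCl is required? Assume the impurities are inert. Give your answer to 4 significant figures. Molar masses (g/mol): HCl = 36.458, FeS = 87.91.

Mass of pure FeS = 321.0 g × 0.705 = 226.31 g.
n(FeS) = 226.31 g / 87.91 g/mol = 2.5743 mol.
From the equation the FeS:HCl mole ratio is 1:2, so n(HCl) = 2.5743 × 2/1 = 5.1486 mol.
Mass of HCl = 5.1486 mol × 36.458 g/mol = 187.71 g.

187.7 g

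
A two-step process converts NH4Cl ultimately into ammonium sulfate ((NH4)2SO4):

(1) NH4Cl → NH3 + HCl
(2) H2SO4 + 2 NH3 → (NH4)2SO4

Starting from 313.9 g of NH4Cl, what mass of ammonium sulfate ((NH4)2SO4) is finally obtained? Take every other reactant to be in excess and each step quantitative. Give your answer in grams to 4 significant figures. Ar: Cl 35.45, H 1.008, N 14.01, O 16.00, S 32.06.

M(NH4Cl) = 14.01 + 4(1.008) + 35.45 = 53.492 g/mol.
M((NH4)2SO4) = 2(14.01) + 8(1.008) + 32.06 + 4(16.00) = 132.144 g/mol.
n(NH4Cl) = 313.90 / 53.492 = 5.8682 mol.
Step 1 gives a 1:1 ratio of NH4Cl to NH3, so n(NH3) = 5.8682 mol.
In step 2 the NH3:(NH4)2SO4 ratio is 2:1, so n((NH4)2SO4) = 2.9341 mol.
Mass of (NH4)2SO4 = 2.9341 × 132.144 = 387.72 g.

387.7 g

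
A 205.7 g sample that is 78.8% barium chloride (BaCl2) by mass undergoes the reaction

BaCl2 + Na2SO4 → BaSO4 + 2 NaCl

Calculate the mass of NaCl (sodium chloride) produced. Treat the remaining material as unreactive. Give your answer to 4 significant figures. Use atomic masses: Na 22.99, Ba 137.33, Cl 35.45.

Mass of pure BaCl2 = 205.7 g × 0.788 = 162.09 g.
M(BaCl2) = 137.33 + 2(35.45) = 208.23 g/mol.
M(NaCl) = 22.99 + 35.45 = 58.44 g/mol.
n(BaCl2) = 162.09 g / 208.23 g/mol = 0.77843 mol.
From the equation the BaCl2:NaCl mole ratio is 1:2, so n(NaCl) = 0.77843 × 2/1 = 1.5569 mol.
Mass of NaCl = 1.5569 mol × 58.44 g/mol = 90.982 g.

90.98 g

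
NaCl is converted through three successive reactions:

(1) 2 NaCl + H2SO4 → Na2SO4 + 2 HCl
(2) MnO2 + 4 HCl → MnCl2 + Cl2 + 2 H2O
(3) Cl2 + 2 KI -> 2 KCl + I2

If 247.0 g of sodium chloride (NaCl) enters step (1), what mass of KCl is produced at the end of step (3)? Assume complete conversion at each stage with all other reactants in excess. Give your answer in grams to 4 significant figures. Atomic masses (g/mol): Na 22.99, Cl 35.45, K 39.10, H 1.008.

157.5 g

M(NaCl) = 22.99 + 35.45 = 58.44 g/mol.
M(KCl) = 39.10 + 35.45 = 74.55 g/mol.
n(NaCl) = 247.0 / 58.44 = 4.2266 mol.
Reaction (1): NaCl→HCl ratio 2:2 ⇒ n(HCl) = 4.2266 mol.
Reaction (2): HCl→Cl2 ratio 4:1 ⇒ n(Cl2) = 1.0566 mol.
Reaction (3): Cl2→KCl ratio 1:2 ⇒ n(KCl) = 2.1133 mol.
Mass of KCl = 2.1133 × 74.55 = 157.54 g.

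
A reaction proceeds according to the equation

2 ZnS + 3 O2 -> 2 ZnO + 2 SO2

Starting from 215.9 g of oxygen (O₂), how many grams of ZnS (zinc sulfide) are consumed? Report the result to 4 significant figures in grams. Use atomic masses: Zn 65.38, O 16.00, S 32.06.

438.3 g

M(O2) = 2(16.00) = 32.00 g/mol.
M(ZnS) = 65.38 + 32.06 = 97.44 g/mol.
n(O2) = 215.90 g / 32.00 g/mol = 6.7469 mol.
From the equation the O2:ZnS mole ratio is 3:2, so n(ZnS) = 6.7469 × 2/3 = 4.4979 mol.
Mass of ZnS = 4.4979 mol × 97.44 g/mol = 438.28 g.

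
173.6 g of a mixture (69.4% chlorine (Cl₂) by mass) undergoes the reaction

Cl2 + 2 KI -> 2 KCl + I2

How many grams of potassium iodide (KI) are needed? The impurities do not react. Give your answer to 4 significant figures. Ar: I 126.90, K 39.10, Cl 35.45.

564.2 g

Mass of pure Cl2 = 173.6 g × 0.694 = 120.48 g.
M(Cl2) = 2(35.45) = 70.90 g/mol.
M(KI) = 39.10 + 126.90 = 166.00 g/mol.
n(Cl2) = 120.48 g / 70.90 g/mol = 1.6993 mol.
From the equation the Cl2:KI mole ratio is 1:2, so n(KI) = 1.6993 × 2/1 = 3.3985 mol.
Mass of KI = 3.3985 mol × 166.00 g/mol = 564.16 g.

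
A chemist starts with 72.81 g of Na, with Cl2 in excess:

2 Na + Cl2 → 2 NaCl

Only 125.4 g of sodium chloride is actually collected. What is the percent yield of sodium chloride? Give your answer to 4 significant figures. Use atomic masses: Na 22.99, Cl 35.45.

M(Na) = 22.99 g/mol.
M(NaCl) = 22.99 + 35.45 = 58.44 g/mol.
n(Na) = 72.810 g / 22.99 g/mol = 3.1670 mol.
From the equation the Na:NaCl mole ratio is 2:2, so n(NaCl) = 3.1670 × 2/2 = 3.1670 mol.
Mass of NaCl = 3.1670 mol × 58.44 g/mol = 185.08 g.
This is the theoretical yield. Percent yield = 125.4 g / 185.08 g × 100% = 67.754%.

67.75 %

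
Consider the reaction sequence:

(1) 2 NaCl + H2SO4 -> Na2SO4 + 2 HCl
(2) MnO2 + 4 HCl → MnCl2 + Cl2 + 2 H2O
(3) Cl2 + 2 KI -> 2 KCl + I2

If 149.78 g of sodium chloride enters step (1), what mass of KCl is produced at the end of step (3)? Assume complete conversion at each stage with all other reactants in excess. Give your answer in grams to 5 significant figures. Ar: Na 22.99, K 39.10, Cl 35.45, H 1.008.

M(NaCl) = 22.99 + 35.45 = 58.44 g/mol.
M(KCl) = 39.10 + 35.45 = 74.55 g/mol.
n(NaCl) = 149.78 / 58.44 = 2.56297 mol.
Reaction (1): NaCl→HCl ratio 2:2 ⇒ n(HCl) = 2.56297 mol.
Reaction (2): HCl→Cl2 ratio 4:1 ⇒ n(Cl2) = 0.640743 mol.
Reaction (3): Cl2→KCl ratio 1:2 ⇒ n(KCl) = 1.28149 mol.
Mass of KCl = 1.28149 × 74.55 = 95.5347 g.

95.535 g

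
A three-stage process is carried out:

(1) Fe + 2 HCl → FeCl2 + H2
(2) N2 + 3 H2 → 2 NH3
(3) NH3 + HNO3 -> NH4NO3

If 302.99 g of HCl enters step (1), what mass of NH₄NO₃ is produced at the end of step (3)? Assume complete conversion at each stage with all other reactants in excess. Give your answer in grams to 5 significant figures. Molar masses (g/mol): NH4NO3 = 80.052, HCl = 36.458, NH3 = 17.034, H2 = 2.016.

221.76 g

n(HCl) = 302.99 / 36.458 = 8.31066 mol.
Reaction (1): HCl→H2 ratio 2:1 ⇒ n(H2) = 4.15533 mol.
Reaction (2): H2→NH3 ratio 3:2 ⇒ n(NH3) = 2.77022 mol.
Reaction (3): NH3→NH4NO3 ratio 1:1 ⇒ n(NH4NO3) = 2.77022 mol.
Mass of NH4NO3 = 2.77022 × 80.052 = 221.762 g.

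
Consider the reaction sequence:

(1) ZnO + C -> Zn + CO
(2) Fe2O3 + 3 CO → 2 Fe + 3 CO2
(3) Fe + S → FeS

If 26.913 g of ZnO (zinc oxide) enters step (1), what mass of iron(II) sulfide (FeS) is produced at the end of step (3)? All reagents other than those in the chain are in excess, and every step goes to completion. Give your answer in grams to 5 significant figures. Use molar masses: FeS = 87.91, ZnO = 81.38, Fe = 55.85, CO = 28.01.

19.382 g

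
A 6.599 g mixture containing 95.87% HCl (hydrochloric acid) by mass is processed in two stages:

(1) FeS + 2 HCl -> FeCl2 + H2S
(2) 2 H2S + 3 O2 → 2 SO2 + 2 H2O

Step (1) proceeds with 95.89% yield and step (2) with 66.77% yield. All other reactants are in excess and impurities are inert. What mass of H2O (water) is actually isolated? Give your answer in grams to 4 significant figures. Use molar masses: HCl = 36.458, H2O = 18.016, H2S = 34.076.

Pure HCl = 6.599 × 0.9587 = 6.3265 g.
n(HCl) = 6.3265 / 36.458 = 0.17353 mol.
Step 1 (HCl:H2S = 2:1): theoretical n(H2S) = 0.086764 mol; at 95.89% yield, n(H2S) = 0.083198 mol.
Step 2 (H2S:H2O = 2:2): theoretical n(H2O) = 0.083198 mol, so theoretical mass = 0.083198 × 18.016 = 1.4989 g.
At 66.77% yield, actual mass of H2O = 1.4989 × 0.6677 = 1.0008 g.

1.001 g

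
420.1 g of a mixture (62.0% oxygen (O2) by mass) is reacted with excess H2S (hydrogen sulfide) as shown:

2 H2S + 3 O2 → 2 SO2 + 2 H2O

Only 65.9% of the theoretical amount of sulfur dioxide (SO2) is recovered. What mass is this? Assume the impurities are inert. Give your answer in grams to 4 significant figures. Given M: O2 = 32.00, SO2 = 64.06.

229.1 g

Pure O2 available = 420.1 g × 0.620 = 260.46 g.
n(O2) = 260.46 g / 32.00 g/mol = 8.1394 mol.
From the equation the O2:SO2 mole ratio is 3:2, so n(SO2) = 8.1394 × 2/3 = 5.4263 mol.
Mass of SO2 = 5.4263 mol × 64.06 g/mol = 347.61 g.
Actual mass collected = 347.61 g × 0.659 = 229.07 g.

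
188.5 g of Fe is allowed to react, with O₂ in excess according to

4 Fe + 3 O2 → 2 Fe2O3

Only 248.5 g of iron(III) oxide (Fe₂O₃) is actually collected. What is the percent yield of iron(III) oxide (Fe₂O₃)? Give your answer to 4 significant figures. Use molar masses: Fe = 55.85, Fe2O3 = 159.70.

92.21 %

n(Fe) = 188.50 g / 55.85 g/mol = 3.3751 mol.
From the equation the Fe:Fe2O3 mole ratio is 4:2, so n(Fe2O3) = 3.3751 × 2/4 = 1.6876 mol.
Mass of Fe2O3 = 1.6876 mol × 159.70 g/mol = 269.50 g.
This is the theoretical yield. Percent yield = 248.5 g / 269.50 g × 100% = 92.207%.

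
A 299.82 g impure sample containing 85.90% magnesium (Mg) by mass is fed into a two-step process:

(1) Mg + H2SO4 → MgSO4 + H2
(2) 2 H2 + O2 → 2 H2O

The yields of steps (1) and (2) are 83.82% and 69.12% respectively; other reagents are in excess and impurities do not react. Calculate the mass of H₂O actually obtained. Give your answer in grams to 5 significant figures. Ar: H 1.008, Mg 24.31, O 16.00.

Pure Mg = 299.82 × 0.8590 = 257.545 g.
M(Mg) = 24.31 g/mol.
M(H2O) = 2(1.008) + 16.00 = 18.016 g/mol.
n(Mg) = 257.545 / 24.31 = 10.5942 mol.
Step 1 (Mg:H2 = 1:1): theoretical n(H2) = 10.5942 mol; at 83.82% yield, n(H2) = 8.88007 mol.
Step 2 (H2:H2O = 2:2): theoretical n(H2O) = 8.88007 mol, so theoretical mass = 8.88007 × 18.016 = 159.983 g.
At 69.12% yield, actual mass of H2O = 159.983 × 0.6912 = 110.581 g.

110.58 g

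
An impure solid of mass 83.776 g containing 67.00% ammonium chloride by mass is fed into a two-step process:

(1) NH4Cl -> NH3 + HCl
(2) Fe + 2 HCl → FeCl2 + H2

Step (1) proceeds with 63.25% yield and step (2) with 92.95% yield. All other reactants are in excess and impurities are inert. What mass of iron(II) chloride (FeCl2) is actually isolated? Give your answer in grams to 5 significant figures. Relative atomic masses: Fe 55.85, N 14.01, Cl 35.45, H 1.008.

39.096 g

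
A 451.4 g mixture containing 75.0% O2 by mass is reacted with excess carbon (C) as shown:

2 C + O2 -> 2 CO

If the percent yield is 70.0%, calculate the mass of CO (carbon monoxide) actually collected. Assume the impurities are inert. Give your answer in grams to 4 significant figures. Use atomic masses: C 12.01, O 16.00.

414.9 g

Pure O2 available = 451.4 g × 0.750 = 338.55 g.
M(O2) = 2(16.00) = 32.00 g/mol.
M(CO) = 12.01 + 16.00 = 28.01 g/mol.
n(O2) = 338.55 g / 32.00 g/mol = 10.580 mol.
From the equation the O2:CO mole ratio is 1:2, so n(CO) = 10.580 × 2/1 = 21.159 mol.
Mass of CO = 21.159 mol × 28.01 g/mol = 592.67 g.
Actual mass collected = 592.67 g × 0.700 = 414.87 g.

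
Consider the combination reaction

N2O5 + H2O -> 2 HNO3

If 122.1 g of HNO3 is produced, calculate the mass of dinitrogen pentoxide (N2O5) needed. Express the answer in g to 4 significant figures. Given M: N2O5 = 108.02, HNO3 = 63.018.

n(HNO3) = 122.10 g / 63.018 g/mol = 1.9375 mol.
From the equation the HNO3:N2O5 mole ratio is 2:1, so n(N2O5) = 1.9375 × 1/2 = 0.96877 mol.
Mass of N2O5 = 0.96877 mol × 108.02 g/mol = 104.65 g.

104.6 g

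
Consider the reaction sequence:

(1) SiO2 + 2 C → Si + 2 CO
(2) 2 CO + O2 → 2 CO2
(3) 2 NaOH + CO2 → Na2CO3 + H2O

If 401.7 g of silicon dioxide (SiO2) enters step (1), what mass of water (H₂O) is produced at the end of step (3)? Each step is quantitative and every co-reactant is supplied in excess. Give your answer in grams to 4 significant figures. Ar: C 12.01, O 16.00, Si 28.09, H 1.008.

M(SiO2) = 28.09 + 2(16.00) = 60.09 g/mol.
M(H2O) = 2(1.008) + 16.00 = 18.016 g/mol.
n(SiO2) = 401.7 / 60.09 = 6.6850 mol.
Reaction (1): SiO2→CO ratio 1:2 ⇒ n(CO) = 13.370 mol.
Reaction (2): CO→CO2 ratio 2:2 ⇒ n(CO2) = 13.370 mol.
Reaction (3): CO2→H2O ratio 1:1 ⇒ n(H2O) = 13.370 mol.
Mass of H2O = 13.370 × 18.016 = 240.87 g.

240.9 g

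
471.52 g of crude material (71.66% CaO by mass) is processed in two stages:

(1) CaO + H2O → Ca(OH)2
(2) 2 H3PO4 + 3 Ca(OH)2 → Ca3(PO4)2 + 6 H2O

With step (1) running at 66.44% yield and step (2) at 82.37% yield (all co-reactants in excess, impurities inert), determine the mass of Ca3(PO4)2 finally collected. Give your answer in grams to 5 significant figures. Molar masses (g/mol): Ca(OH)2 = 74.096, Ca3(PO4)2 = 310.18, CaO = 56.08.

340.93 g

Pure CaO = 471.52 × 0.7166 = 337.891 g.
n(CaO) = 337.891 / 56.08 = 6.02516 mol.
Step 1 (CaO:Ca(OH)2 = 1:1): theoretical n(Ca(OH)2) = 6.02516 mol; at 66.44% yield, n(Ca(OH)2) = 4.00312 mol.
Step 2 (Ca(OH)2:Ca3(PO4)2 = 3:1): theoretical n(Ca3(PO4)2) = 1.33437 mol, so theoretical mass = 1.33437 × 310.18 = 413.896 g.
At 82.37% yield, actual mass of Ca3(PO4)2 = 413.896 × 0.8237 = 340.926 g.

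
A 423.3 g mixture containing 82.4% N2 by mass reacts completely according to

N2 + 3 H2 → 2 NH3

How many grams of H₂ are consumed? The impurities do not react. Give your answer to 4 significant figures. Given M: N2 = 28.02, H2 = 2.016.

75.29 g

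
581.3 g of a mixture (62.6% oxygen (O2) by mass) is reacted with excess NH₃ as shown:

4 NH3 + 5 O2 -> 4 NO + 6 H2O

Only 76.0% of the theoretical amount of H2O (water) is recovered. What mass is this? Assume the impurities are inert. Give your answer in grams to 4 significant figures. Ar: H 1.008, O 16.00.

186.8 g

Pure O2 available = 581.3 g × 0.626 = 363.89 g.
M(O2) = 2(16.00) = 32.00 g/mol.
M(H2O) = 2(1.008) + 16.00 = 18.016 g/mol.
n(O2) = 363.89 g / 32.00 g/mol = 11.372 mol.
From the equation the O2:H2O mole ratio is 5:6, so n(H2O) = 11.372 × 6/5 = 13.646 mol.
Mass of H2O = 13.646 mol × 18.016 g/mol = 245.85 g.
Actual mass collected = 245.85 g × 0.760 = 186.84 g.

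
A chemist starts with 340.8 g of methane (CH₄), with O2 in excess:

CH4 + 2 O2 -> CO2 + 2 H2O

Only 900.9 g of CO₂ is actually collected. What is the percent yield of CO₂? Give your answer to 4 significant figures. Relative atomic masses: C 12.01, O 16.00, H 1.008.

96.36 %

M(CH4) = 12.01 + 4(1.008) = 16.042 g/mol.
M(CO2) = 12.01 + 2(16.00) = 44.01 g/mol.
n(CH4) = 340.80 g / 16.042 g/mol = 21.244 mol.
From the equation the CH4:CO2 mole ratio is 1:1, so n(CO2) = 21.244 × 1/1 = 21.244 mol.
Mass of CO2 = 21.244 mol × 44.01 g/mol = 934.96 g.
This is the theoretical yield. Percent yield = 900.9 g / 934.96 g × 100% = 96.357%.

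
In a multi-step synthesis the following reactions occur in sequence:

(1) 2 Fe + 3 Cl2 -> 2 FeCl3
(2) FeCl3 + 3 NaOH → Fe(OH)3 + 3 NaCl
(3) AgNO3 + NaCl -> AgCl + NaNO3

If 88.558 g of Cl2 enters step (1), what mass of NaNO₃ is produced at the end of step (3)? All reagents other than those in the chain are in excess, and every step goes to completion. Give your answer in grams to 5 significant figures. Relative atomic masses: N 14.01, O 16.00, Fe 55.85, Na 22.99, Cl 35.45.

212.34 g

M(Cl2) = 2(35.45) = 70.90 g/mol.
M(NaNO3) = 22.99 + 14.01 + 3(16.00) = 85.00 g/mol.
n(Cl2) = 88.558 / 70.90 = 1.24906 mol.
Reaction (1): Cl2→FeCl3 ratio 3:2 ⇒ n(FeCl3) = 0.832703 mol.
Reaction (2): FeCl3→NaCl ratio 1:3 ⇒ n(NaCl) = 2.49811 mol.
Reaction (3): NaCl→NaNO3 ratio 1:1 ⇒ n(NaNO3) = 2.49811 mol.
Mass of NaNO3 = 2.49811 × 85.00 = 212.339 g.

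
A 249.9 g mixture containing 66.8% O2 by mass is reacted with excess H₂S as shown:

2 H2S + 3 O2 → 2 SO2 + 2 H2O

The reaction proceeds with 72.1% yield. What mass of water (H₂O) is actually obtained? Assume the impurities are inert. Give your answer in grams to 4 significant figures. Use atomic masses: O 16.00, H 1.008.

Pure O2 available = 249.9 g × 0.668 = 166.93 g.
M(O2) = 2(16.00) = 32.00 g/mol.
M(H2O) = 2(1.008) + 16.00 = 18.016 g/mol.
n(O2) = 166.93 g / 32.00 g/mol = 5.2167 mol.
From the equation the O2:H2O mole ratio is 3:2, so n(H2O) = 5.2167 × 2/3 = 3.4778 mol.
Mass of H2O = 3.4778 mol × 18.016 g/mol = 62.656 g.
Actual mass collected = 62.656 g × 0.721 = 45.175 g.

45.17 g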